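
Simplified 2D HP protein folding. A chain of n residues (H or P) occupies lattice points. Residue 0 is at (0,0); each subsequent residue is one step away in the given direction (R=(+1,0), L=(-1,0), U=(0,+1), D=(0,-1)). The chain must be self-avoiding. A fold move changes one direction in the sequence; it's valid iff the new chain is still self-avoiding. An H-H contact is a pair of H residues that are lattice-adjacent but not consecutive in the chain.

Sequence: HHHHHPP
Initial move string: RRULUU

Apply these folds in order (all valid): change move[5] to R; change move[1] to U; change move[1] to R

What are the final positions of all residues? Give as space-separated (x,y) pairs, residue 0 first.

Answer: (0,0) (1,0) (2,0) (2,1) (1,1) (1,2) (2,2)

Derivation:
Initial moves: RRULUU
Fold: move[5]->R => RRULUR (positions: [(0, 0), (1, 0), (2, 0), (2, 1), (1, 1), (1, 2), (2, 2)])
Fold: move[1]->U => RUULUR (positions: [(0, 0), (1, 0), (1, 1), (1, 2), (0, 2), (0, 3), (1, 3)])
Fold: move[1]->R => RRULUR (positions: [(0, 0), (1, 0), (2, 0), (2, 1), (1, 1), (1, 2), (2, 2)])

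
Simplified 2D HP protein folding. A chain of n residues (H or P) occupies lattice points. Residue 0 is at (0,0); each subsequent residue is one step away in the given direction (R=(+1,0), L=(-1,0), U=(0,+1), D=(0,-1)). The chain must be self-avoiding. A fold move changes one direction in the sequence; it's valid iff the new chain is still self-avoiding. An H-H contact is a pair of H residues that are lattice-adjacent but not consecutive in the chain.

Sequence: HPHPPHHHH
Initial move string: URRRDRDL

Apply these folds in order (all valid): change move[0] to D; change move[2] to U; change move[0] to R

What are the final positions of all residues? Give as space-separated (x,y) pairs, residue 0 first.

Initial moves: URRRDRDL
Fold: move[0]->D => DRRRDRDL (positions: [(0, 0), (0, -1), (1, -1), (2, -1), (3, -1), (3, -2), (4, -2), (4, -3), (3, -3)])
Fold: move[2]->U => DRURDRDL (positions: [(0, 0), (0, -1), (1, -1), (1, 0), (2, 0), (2, -1), (3, -1), (3, -2), (2, -2)])
Fold: move[0]->R => RRURDRDL (positions: [(0, 0), (1, 0), (2, 0), (2, 1), (3, 1), (3, 0), (4, 0), (4, -1), (3, -1)])

Answer: (0,0) (1,0) (2,0) (2,1) (3,1) (3,0) (4,0) (4,-1) (3,-1)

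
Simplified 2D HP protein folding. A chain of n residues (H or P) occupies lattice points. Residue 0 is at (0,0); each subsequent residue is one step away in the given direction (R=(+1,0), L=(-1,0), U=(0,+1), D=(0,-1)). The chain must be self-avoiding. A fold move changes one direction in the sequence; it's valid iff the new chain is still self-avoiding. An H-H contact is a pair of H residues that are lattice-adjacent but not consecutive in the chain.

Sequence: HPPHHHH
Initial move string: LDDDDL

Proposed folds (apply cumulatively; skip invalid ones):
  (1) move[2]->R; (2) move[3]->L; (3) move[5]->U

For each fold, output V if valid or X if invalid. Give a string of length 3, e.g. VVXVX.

Answer: VXX

Derivation:
Initial: LDDDDL -> [(0, 0), (-1, 0), (-1, -1), (-1, -2), (-1, -3), (-1, -4), (-2, -4)]
Fold 1: move[2]->R => LDRDDL VALID
Fold 2: move[3]->L => LDRLDL INVALID (collision), skipped
Fold 3: move[5]->U => LDRDDU INVALID (collision), skipped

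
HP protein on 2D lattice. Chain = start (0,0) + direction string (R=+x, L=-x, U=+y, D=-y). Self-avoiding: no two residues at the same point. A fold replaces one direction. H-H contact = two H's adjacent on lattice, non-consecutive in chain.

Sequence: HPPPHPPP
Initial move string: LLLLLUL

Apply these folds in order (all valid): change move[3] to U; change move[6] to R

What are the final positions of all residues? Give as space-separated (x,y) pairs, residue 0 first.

Initial moves: LLLLLUL
Fold: move[3]->U => LLLULUL (positions: [(0, 0), (-1, 0), (-2, 0), (-3, 0), (-3, 1), (-4, 1), (-4, 2), (-5, 2)])
Fold: move[6]->R => LLLULUR (positions: [(0, 0), (-1, 0), (-2, 0), (-3, 0), (-3, 1), (-4, 1), (-4, 2), (-3, 2)])

Answer: (0,0) (-1,0) (-2,0) (-3,0) (-3,1) (-4,1) (-4,2) (-3,2)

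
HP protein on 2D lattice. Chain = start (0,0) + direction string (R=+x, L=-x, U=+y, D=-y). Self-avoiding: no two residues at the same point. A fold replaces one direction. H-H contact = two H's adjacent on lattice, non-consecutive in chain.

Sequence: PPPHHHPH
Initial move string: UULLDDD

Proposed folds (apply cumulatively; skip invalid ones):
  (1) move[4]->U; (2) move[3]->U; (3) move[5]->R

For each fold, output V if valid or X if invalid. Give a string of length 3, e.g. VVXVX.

Answer: XXV

Derivation:
Initial: UULLDDD -> [(0, 0), (0, 1), (0, 2), (-1, 2), (-2, 2), (-2, 1), (-2, 0), (-2, -1)]
Fold 1: move[4]->U => UULLUDD INVALID (collision), skipped
Fold 2: move[3]->U => UULUDDD INVALID (collision), skipped
Fold 3: move[5]->R => UULLDRD VALID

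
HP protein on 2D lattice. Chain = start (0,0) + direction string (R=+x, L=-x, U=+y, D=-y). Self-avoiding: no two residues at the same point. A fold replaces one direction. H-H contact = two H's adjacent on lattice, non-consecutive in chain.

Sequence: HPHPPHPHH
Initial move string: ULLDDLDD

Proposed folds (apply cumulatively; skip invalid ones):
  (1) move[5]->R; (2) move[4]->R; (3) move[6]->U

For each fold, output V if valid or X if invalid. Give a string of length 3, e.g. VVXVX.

Answer: VXX

Derivation:
Initial: ULLDDLDD -> [(0, 0), (0, 1), (-1, 1), (-2, 1), (-2, 0), (-2, -1), (-3, -1), (-3, -2), (-3, -3)]
Fold 1: move[5]->R => ULLDDRDD VALID
Fold 2: move[4]->R => ULLDRRDD INVALID (collision), skipped
Fold 3: move[6]->U => ULLDDRUD INVALID (collision), skipped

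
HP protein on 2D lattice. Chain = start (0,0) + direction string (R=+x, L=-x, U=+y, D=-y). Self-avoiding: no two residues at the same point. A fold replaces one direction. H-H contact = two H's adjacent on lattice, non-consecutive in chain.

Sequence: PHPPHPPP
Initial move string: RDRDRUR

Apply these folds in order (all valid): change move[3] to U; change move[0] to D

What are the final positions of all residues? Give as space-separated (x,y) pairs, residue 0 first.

Initial moves: RDRDRUR
Fold: move[3]->U => RDRURUR (positions: [(0, 0), (1, 0), (1, -1), (2, -1), (2, 0), (3, 0), (3, 1), (4, 1)])
Fold: move[0]->D => DDRURUR (positions: [(0, 0), (0, -1), (0, -2), (1, -2), (1, -1), (2, -1), (2, 0), (3, 0)])

Answer: (0,0) (0,-1) (0,-2) (1,-2) (1,-1) (2,-1) (2,0) (3,0)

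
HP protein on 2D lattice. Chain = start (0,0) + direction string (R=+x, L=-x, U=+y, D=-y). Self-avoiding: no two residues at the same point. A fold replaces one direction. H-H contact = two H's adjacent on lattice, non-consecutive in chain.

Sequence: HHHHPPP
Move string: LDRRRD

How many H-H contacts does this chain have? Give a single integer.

Positions: [(0, 0), (-1, 0), (-1, -1), (0, -1), (1, -1), (2, -1), (2, -2)]
H-H contact: residue 0 @(0,0) - residue 3 @(0, -1)

Answer: 1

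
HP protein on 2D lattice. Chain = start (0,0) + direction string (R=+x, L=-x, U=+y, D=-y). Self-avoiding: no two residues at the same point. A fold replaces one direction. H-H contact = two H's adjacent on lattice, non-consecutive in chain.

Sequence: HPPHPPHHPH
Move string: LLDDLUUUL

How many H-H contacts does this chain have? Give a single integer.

Answer: 1

Derivation:
Positions: [(0, 0), (-1, 0), (-2, 0), (-2, -1), (-2, -2), (-3, -2), (-3, -1), (-3, 0), (-3, 1), (-4, 1)]
H-H contact: residue 3 @(-2,-1) - residue 6 @(-3, -1)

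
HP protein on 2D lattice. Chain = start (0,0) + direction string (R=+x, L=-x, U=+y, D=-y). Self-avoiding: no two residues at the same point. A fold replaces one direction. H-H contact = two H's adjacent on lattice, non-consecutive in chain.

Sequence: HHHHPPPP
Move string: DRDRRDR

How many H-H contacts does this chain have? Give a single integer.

Positions: [(0, 0), (0, -1), (1, -1), (1, -2), (2, -2), (3, -2), (3, -3), (4, -3)]
No H-H contacts found.

Answer: 0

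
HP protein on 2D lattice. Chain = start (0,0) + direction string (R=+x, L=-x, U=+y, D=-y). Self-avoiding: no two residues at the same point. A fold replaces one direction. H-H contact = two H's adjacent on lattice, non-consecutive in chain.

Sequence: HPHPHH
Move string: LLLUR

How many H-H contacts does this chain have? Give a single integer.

Positions: [(0, 0), (-1, 0), (-2, 0), (-3, 0), (-3, 1), (-2, 1)]
H-H contact: residue 2 @(-2,0) - residue 5 @(-2, 1)

Answer: 1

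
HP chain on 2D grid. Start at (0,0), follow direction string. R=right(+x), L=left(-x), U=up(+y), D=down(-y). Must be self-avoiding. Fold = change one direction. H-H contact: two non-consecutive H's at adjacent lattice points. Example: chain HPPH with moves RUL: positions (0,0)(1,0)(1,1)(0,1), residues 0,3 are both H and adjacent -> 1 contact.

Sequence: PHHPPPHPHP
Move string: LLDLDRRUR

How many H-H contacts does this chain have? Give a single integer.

Answer: 1

Derivation:
Positions: [(0, 0), (-1, 0), (-2, 0), (-2, -1), (-3, -1), (-3, -2), (-2, -2), (-1, -2), (-1, -1), (0, -1)]
H-H contact: residue 1 @(-1,0) - residue 8 @(-1, -1)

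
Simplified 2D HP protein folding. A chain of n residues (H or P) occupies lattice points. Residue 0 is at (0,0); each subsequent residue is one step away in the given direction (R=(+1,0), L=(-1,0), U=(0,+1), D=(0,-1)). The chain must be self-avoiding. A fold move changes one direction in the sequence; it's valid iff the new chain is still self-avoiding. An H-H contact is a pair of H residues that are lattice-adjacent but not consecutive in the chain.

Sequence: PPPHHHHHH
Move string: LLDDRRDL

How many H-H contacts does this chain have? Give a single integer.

Positions: [(0, 0), (-1, 0), (-2, 0), (-2, -1), (-2, -2), (-1, -2), (0, -2), (0, -3), (-1, -3)]
H-H contact: residue 5 @(-1,-2) - residue 8 @(-1, -3)

Answer: 1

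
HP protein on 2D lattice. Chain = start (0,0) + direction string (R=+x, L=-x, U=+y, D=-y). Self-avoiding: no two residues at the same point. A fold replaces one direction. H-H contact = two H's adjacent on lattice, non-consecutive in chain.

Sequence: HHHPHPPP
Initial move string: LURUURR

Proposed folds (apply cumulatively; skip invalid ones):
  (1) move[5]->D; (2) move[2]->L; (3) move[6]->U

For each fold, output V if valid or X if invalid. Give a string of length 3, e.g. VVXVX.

Answer: XVV

Derivation:
Initial: LURUURR -> [(0, 0), (-1, 0), (-1, 1), (0, 1), (0, 2), (0, 3), (1, 3), (2, 3)]
Fold 1: move[5]->D => LURUUDR INVALID (collision), skipped
Fold 2: move[2]->L => LULUURR VALID
Fold 3: move[6]->U => LULUURU VALID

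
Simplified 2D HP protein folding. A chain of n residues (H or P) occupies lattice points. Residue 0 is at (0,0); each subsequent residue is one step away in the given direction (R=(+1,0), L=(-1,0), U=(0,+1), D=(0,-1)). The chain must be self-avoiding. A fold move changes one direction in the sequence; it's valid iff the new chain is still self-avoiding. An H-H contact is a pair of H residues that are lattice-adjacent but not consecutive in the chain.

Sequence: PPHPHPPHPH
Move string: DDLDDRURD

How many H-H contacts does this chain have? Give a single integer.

Positions: [(0, 0), (0, -1), (0, -2), (-1, -2), (-1, -3), (-1, -4), (0, -4), (0, -3), (1, -3), (1, -4)]
H-H contact: residue 2 @(0,-2) - residue 7 @(0, -3)
H-H contact: residue 4 @(-1,-3) - residue 7 @(0, -3)

Answer: 2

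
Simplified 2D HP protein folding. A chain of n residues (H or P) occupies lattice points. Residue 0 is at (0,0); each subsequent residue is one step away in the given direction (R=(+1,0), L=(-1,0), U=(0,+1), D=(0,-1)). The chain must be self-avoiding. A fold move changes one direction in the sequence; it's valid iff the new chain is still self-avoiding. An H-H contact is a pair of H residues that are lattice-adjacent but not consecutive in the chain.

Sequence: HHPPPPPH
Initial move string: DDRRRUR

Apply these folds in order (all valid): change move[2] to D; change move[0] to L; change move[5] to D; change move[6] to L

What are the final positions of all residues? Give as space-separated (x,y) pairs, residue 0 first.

Answer: (0,0) (-1,0) (-1,-1) (-1,-2) (0,-2) (1,-2) (1,-3) (0,-3)

Derivation:
Initial moves: DDRRRUR
Fold: move[2]->D => DDDRRUR (positions: [(0, 0), (0, -1), (0, -2), (0, -3), (1, -3), (2, -3), (2, -2), (3, -2)])
Fold: move[0]->L => LDDRRUR (positions: [(0, 0), (-1, 0), (-1, -1), (-1, -2), (0, -2), (1, -2), (1, -1), (2, -1)])
Fold: move[5]->D => LDDRRDR (positions: [(0, 0), (-1, 0), (-1, -1), (-1, -2), (0, -2), (1, -2), (1, -3), (2, -3)])
Fold: move[6]->L => LDDRRDL (positions: [(0, 0), (-1, 0), (-1, -1), (-1, -2), (0, -2), (1, -2), (1, -3), (0, -3)])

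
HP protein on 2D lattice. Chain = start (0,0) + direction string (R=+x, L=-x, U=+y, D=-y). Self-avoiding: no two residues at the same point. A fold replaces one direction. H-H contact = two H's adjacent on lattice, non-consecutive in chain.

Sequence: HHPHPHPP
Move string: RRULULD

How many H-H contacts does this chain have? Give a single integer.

Positions: [(0, 0), (1, 0), (2, 0), (2, 1), (1, 1), (1, 2), (0, 2), (0, 1)]
No H-H contacts found.

Answer: 0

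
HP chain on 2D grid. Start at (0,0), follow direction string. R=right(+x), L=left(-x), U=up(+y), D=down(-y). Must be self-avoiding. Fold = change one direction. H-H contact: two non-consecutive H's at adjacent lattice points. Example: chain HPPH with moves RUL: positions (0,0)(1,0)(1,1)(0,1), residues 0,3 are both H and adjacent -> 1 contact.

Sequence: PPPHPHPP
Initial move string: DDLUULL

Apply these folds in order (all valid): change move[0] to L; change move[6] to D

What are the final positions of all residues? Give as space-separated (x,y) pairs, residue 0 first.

Initial moves: DDLUULL
Fold: move[0]->L => LDLUULL (positions: [(0, 0), (-1, 0), (-1, -1), (-2, -1), (-2, 0), (-2, 1), (-3, 1), (-4, 1)])
Fold: move[6]->D => LDLUULD (positions: [(0, 0), (-1, 0), (-1, -1), (-2, -1), (-2, 0), (-2, 1), (-3, 1), (-3, 0)])

Answer: (0,0) (-1,0) (-1,-1) (-2,-1) (-2,0) (-2,1) (-3,1) (-3,0)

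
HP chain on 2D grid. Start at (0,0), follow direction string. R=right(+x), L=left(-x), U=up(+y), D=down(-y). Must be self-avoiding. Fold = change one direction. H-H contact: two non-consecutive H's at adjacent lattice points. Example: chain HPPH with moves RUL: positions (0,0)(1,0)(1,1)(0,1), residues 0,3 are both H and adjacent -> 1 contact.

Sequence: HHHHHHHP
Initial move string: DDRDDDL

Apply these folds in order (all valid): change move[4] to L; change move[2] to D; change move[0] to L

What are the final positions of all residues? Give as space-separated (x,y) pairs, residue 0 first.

Answer: (0,0) (-1,0) (-1,-1) (-1,-2) (-1,-3) (-2,-3) (-2,-4) (-3,-4)

Derivation:
Initial moves: DDRDDDL
Fold: move[4]->L => DDRDLDL (positions: [(0, 0), (0, -1), (0, -2), (1, -2), (1, -3), (0, -3), (0, -4), (-1, -4)])
Fold: move[2]->D => DDDDLDL (positions: [(0, 0), (0, -1), (0, -2), (0, -3), (0, -4), (-1, -4), (-1, -5), (-2, -5)])
Fold: move[0]->L => LDDDLDL (positions: [(0, 0), (-1, 0), (-1, -1), (-1, -2), (-1, -3), (-2, -3), (-2, -4), (-3, -4)])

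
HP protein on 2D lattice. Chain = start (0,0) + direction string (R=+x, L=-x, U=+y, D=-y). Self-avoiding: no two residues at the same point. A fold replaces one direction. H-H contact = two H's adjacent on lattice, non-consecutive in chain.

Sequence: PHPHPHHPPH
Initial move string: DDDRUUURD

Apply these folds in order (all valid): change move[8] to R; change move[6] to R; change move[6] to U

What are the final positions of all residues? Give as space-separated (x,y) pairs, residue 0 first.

Answer: (0,0) (0,-1) (0,-2) (0,-3) (1,-3) (1,-2) (1,-1) (1,0) (2,0) (3,0)

Derivation:
Initial moves: DDDRUUURD
Fold: move[8]->R => DDDRUUURR (positions: [(0, 0), (0, -1), (0, -2), (0, -3), (1, -3), (1, -2), (1, -1), (1, 0), (2, 0), (3, 0)])
Fold: move[6]->R => DDDRUURRR (positions: [(0, 0), (0, -1), (0, -2), (0, -3), (1, -3), (1, -2), (1, -1), (2, -1), (3, -1), (4, -1)])
Fold: move[6]->U => DDDRUUURR (positions: [(0, 0), (0, -1), (0, -2), (0, -3), (1, -3), (1, -2), (1, -1), (1, 0), (2, 0), (3, 0)])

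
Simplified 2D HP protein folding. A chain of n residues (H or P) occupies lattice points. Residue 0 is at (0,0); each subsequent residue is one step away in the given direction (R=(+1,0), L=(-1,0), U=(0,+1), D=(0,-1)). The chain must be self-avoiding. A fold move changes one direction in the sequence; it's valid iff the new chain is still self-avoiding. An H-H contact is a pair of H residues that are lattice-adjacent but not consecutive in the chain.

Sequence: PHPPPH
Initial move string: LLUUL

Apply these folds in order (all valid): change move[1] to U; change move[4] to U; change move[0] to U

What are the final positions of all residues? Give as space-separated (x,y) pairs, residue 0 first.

Initial moves: LLUUL
Fold: move[1]->U => LUUUL (positions: [(0, 0), (-1, 0), (-1, 1), (-1, 2), (-1, 3), (-2, 3)])
Fold: move[4]->U => LUUUU (positions: [(0, 0), (-1, 0), (-1, 1), (-1, 2), (-1, 3), (-1, 4)])
Fold: move[0]->U => UUUUU (positions: [(0, 0), (0, 1), (0, 2), (0, 3), (0, 4), (0, 5)])

Answer: (0,0) (0,1) (0,2) (0,3) (0,4) (0,5)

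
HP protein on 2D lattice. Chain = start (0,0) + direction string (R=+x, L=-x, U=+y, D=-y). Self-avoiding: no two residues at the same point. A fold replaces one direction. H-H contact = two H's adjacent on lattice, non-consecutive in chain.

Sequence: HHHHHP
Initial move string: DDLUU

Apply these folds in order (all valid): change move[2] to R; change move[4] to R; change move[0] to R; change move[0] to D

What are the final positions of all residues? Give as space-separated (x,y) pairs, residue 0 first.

Answer: (0,0) (0,-1) (0,-2) (1,-2) (1,-1) (2,-1)

Derivation:
Initial moves: DDLUU
Fold: move[2]->R => DDRUU (positions: [(0, 0), (0, -1), (0, -2), (1, -2), (1, -1), (1, 0)])
Fold: move[4]->R => DDRUR (positions: [(0, 0), (0, -1), (0, -2), (1, -2), (1, -1), (2, -1)])
Fold: move[0]->R => RDRUR (positions: [(0, 0), (1, 0), (1, -1), (2, -1), (2, 0), (3, 0)])
Fold: move[0]->D => DDRUR (positions: [(0, 0), (0, -1), (0, -2), (1, -2), (1, -1), (2, -1)])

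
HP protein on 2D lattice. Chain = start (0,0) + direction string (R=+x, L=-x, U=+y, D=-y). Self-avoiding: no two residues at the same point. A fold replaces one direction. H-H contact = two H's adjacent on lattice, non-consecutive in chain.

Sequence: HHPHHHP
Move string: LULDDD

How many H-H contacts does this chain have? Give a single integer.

Positions: [(0, 0), (-1, 0), (-1, 1), (-2, 1), (-2, 0), (-2, -1), (-2, -2)]
H-H contact: residue 1 @(-1,0) - residue 4 @(-2, 0)

Answer: 1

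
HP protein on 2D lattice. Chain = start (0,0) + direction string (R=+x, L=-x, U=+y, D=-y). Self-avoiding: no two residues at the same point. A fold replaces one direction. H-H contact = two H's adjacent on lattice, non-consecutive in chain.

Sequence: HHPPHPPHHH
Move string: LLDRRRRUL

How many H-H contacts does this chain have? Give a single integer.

Positions: [(0, 0), (-1, 0), (-2, 0), (-2, -1), (-1, -1), (0, -1), (1, -1), (2, -1), (2, 0), (1, 0)]
H-H contact: residue 0 @(0,0) - residue 9 @(1, 0)
H-H contact: residue 1 @(-1,0) - residue 4 @(-1, -1)

Answer: 2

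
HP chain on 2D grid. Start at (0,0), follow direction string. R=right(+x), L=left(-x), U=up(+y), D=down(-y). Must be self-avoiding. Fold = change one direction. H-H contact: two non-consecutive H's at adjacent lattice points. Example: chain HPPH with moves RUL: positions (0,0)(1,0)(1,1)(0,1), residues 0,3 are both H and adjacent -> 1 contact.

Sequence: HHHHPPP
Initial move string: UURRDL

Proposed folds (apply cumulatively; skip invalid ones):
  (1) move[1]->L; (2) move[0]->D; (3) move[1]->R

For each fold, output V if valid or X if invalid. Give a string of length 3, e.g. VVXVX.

Answer: XXV

Derivation:
Initial: UURRDL -> [(0, 0), (0, 1), (0, 2), (1, 2), (2, 2), (2, 1), (1, 1)]
Fold 1: move[1]->L => ULRRDL INVALID (collision), skipped
Fold 2: move[0]->D => DURRDL INVALID (collision), skipped
Fold 3: move[1]->R => URRRDL VALID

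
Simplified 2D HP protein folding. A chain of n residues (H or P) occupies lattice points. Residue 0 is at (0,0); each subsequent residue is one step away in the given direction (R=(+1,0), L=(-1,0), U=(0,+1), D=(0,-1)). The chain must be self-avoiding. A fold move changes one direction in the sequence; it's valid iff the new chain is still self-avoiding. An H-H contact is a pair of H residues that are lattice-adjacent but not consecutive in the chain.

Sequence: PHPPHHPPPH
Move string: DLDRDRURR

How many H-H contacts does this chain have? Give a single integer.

Positions: [(0, 0), (0, -1), (-1, -1), (-1, -2), (0, -2), (0, -3), (1, -3), (1, -2), (2, -2), (3, -2)]
H-H contact: residue 1 @(0,-1) - residue 4 @(0, -2)

Answer: 1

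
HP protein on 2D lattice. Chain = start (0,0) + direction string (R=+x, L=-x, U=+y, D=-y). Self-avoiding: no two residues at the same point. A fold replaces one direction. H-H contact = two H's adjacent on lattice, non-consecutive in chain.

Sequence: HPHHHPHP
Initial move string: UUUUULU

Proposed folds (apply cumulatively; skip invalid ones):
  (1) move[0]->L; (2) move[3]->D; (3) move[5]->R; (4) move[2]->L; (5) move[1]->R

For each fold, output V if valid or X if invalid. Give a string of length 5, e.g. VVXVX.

Answer: VXVVX

Derivation:
Initial: UUUUULU -> [(0, 0), (0, 1), (0, 2), (0, 3), (0, 4), (0, 5), (-1, 5), (-1, 6)]
Fold 1: move[0]->L => LUUUULU VALID
Fold 2: move[3]->D => LUUDULU INVALID (collision), skipped
Fold 3: move[5]->R => LUUUURU VALID
Fold 4: move[2]->L => LULUURU VALID
Fold 5: move[1]->R => LRLUURU INVALID (collision), skipped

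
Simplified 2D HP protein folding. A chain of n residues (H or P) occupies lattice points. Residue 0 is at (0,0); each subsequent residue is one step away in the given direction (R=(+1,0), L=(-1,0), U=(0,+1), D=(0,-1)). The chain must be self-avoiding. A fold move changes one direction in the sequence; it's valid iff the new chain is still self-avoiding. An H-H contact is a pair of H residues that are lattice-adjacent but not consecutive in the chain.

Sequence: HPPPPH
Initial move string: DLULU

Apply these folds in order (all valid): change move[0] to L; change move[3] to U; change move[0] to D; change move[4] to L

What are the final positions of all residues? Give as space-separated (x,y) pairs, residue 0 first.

Initial moves: DLULU
Fold: move[0]->L => LLULU (positions: [(0, 0), (-1, 0), (-2, 0), (-2, 1), (-3, 1), (-3, 2)])
Fold: move[3]->U => LLUUU (positions: [(0, 0), (-1, 0), (-2, 0), (-2, 1), (-2, 2), (-2, 3)])
Fold: move[0]->D => DLUUU (positions: [(0, 0), (0, -1), (-1, -1), (-1, 0), (-1, 1), (-1, 2)])
Fold: move[4]->L => DLUUL (positions: [(0, 0), (0, -1), (-1, -1), (-1, 0), (-1, 1), (-2, 1)])

Answer: (0,0) (0,-1) (-1,-1) (-1,0) (-1,1) (-2,1)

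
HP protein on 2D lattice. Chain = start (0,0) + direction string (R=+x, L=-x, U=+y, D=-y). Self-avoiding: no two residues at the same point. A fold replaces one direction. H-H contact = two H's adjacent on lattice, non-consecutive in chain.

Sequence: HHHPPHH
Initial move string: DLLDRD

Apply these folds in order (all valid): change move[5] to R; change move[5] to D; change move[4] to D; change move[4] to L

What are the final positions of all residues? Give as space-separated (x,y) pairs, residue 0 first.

Answer: (0,0) (0,-1) (-1,-1) (-2,-1) (-2,-2) (-3,-2) (-3,-3)

Derivation:
Initial moves: DLLDRD
Fold: move[5]->R => DLLDRR (positions: [(0, 0), (0, -1), (-1, -1), (-2, -1), (-2, -2), (-1, -2), (0, -2)])
Fold: move[5]->D => DLLDRD (positions: [(0, 0), (0, -1), (-1, -1), (-2, -1), (-2, -2), (-1, -2), (-1, -3)])
Fold: move[4]->D => DLLDDD (positions: [(0, 0), (0, -1), (-1, -1), (-2, -1), (-2, -2), (-2, -3), (-2, -4)])
Fold: move[4]->L => DLLDLD (positions: [(0, 0), (0, -1), (-1, -1), (-2, -1), (-2, -2), (-3, -2), (-3, -3)])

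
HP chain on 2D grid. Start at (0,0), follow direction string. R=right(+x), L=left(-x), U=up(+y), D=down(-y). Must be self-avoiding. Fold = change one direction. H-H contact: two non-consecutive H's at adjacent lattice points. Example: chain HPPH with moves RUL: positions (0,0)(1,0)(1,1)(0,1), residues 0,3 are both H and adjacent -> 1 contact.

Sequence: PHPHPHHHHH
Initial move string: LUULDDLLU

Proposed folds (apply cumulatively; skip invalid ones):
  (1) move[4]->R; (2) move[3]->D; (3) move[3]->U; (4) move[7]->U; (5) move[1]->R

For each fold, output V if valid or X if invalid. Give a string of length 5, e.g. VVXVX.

Answer: XXXVX

Derivation:
Initial: LUULDDLLU -> [(0, 0), (-1, 0), (-1, 1), (-1, 2), (-2, 2), (-2, 1), (-2, 0), (-3, 0), (-4, 0), (-4, 1)]
Fold 1: move[4]->R => LUULRDLLU INVALID (collision), skipped
Fold 2: move[3]->D => LUUDDDLLU INVALID (collision), skipped
Fold 3: move[3]->U => LUUUDDLLU INVALID (collision), skipped
Fold 4: move[7]->U => LUULDDLUU VALID
Fold 5: move[1]->R => LRULDDLUU INVALID (collision), skipped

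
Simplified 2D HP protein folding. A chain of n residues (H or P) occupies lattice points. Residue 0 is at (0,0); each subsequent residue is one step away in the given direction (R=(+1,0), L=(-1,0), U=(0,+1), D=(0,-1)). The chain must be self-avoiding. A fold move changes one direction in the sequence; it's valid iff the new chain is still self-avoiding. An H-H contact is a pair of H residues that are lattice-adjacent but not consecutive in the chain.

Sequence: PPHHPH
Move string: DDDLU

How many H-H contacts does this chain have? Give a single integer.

Answer: 1

Derivation:
Positions: [(0, 0), (0, -1), (0, -2), (0, -3), (-1, -3), (-1, -2)]
H-H contact: residue 2 @(0,-2) - residue 5 @(-1, -2)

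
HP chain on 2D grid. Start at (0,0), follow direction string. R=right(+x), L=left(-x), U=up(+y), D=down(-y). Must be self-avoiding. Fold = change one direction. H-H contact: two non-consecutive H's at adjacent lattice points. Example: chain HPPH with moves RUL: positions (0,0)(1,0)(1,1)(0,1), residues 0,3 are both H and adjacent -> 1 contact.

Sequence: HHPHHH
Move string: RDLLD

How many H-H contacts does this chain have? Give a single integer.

Positions: [(0, 0), (1, 0), (1, -1), (0, -1), (-1, -1), (-1, -2)]
H-H contact: residue 0 @(0,0) - residue 3 @(0, -1)

Answer: 1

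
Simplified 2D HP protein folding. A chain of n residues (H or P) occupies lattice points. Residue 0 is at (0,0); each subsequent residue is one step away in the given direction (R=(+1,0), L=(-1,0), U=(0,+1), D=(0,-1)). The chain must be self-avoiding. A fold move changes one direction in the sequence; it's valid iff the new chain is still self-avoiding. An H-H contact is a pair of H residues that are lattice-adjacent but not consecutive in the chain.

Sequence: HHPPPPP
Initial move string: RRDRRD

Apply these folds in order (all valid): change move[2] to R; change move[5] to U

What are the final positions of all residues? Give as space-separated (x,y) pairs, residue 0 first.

Initial moves: RRDRRD
Fold: move[2]->R => RRRRRD (positions: [(0, 0), (1, 0), (2, 0), (3, 0), (4, 0), (5, 0), (5, -1)])
Fold: move[5]->U => RRRRRU (positions: [(0, 0), (1, 0), (2, 0), (3, 0), (4, 0), (5, 0), (5, 1)])

Answer: (0,0) (1,0) (2,0) (3,0) (4,0) (5,0) (5,1)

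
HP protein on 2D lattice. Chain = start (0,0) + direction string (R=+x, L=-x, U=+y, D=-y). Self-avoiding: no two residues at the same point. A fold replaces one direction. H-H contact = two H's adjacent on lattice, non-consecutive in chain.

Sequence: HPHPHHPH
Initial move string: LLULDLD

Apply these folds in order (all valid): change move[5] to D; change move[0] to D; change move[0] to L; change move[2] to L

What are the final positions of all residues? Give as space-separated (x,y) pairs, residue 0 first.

Answer: (0,0) (-1,0) (-2,0) (-3,0) (-4,0) (-4,-1) (-4,-2) (-4,-3)

Derivation:
Initial moves: LLULDLD
Fold: move[5]->D => LLULDDD (positions: [(0, 0), (-1, 0), (-2, 0), (-2, 1), (-3, 1), (-3, 0), (-3, -1), (-3, -2)])
Fold: move[0]->D => DLULDDD (positions: [(0, 0), (0, -1), (-1, -1), (-1, 0), (-2, 0), (-2, -1), (-2, -2), (-2, -3)])
Fold: move[0]->L => LLULDDD (positions: [(0, 0), (-1, 0), (-2, 0), (-2, 1), (-3, 1), (-3, 0), (-3, -1), (-3, -2)])
Fold: move[2]->L => LLLLDDD (positions: [(0, 0), (-1, 0), (-2, 0), (-3, 0), (-4, 0), (-4, -1), (-4, -2), (-4, -3)])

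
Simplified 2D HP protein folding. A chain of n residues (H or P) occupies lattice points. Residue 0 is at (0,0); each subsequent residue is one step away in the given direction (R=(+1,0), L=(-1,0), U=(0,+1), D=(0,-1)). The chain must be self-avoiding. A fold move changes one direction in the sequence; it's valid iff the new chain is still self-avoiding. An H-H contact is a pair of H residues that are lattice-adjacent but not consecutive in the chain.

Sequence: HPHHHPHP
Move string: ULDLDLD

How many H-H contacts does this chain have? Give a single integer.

Answer: 1

Derivation:
Positions: [(0, 0), (0, 1), (-1, 1), (-1, 0), (-2, 0), (-2, -1), (-3, -1), (-3, -2)]
H-H contact: residue 0 @(0,0) - residue 3 @(-1, 0)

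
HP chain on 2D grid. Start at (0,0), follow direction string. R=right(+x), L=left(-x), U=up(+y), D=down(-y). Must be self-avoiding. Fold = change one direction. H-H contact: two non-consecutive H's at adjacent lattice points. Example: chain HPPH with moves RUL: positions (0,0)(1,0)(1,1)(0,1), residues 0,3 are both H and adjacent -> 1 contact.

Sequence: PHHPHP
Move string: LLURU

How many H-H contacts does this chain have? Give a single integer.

Positions: [(0, 0), (-1, 0), (-2, 0), (-2, 1), (-1, 1), (-1, 2)]
H-H contact: residue 1 @(-1,0) - residue 4 @(-1, 1)

Answer: 1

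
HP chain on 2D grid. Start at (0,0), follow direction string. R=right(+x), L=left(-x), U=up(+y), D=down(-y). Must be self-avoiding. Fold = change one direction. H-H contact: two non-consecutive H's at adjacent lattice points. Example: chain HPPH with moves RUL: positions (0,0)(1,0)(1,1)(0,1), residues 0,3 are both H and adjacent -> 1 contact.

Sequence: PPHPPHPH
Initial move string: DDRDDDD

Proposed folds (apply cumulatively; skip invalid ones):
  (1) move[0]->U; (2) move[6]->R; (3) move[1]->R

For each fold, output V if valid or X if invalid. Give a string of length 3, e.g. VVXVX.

Answer: XVV

Derivation:
Initial: DDRDDDD -> [(0, 0), (0, -1), (0, -2), (1, -2), (1, -3), (1, -4), (1, -5), (1, -6)]
Fold 1: move[0]->U => UDRDDDD INVALID (collision), skipped
Fold 2: move[6]->R => DDRDDDR VALID
Fold 3: move[1]->R => DRRDDDR VALID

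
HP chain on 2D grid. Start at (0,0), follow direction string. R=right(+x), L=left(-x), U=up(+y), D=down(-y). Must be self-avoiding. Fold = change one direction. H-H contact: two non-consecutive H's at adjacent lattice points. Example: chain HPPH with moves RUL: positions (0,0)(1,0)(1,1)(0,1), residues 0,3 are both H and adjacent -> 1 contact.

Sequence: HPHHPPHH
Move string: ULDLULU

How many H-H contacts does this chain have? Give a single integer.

Positions: [(0, 0), (0, 1), (-1, 1), (-1, 0), (-2, 0), (-2, 1), (-3, 1), (-3, 2)]
H-H contact: residue 0 @(0,0) - residue 3 @(-1, 0)

Answer: 1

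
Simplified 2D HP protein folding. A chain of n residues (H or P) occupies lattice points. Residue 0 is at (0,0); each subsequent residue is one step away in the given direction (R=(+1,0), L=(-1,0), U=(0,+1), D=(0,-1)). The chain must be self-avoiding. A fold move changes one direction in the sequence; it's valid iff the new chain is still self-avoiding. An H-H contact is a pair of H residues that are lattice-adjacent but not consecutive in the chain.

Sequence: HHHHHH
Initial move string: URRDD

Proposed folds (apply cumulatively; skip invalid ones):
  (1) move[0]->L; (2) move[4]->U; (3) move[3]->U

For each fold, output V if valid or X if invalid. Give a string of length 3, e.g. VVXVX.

Initial: URRDD -> [(0, 0), (0, 1), (1, 1), (2, 1), (2, 0), (2, -1)]
Fold 1: move[0]->L => LRRDD INVALID (collision), skipped
Fold 2: move[4]->U => URRDU INVALID (collision), skipped
Fold 3: move[3]->U => URRUD INVALID (collision), skipped

Answer: XXX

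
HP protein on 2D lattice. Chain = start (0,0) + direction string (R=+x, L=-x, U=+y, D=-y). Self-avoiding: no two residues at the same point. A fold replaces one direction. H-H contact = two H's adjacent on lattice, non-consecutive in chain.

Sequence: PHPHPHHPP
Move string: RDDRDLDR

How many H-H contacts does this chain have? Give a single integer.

Positions: [(0, 0), (1, 0), (1, -1), (1, -2), (2, -2), (2, -3), (1, -3), (1, -4), (2, -4)]
H-H contact: residue 3 @(1,-2) - residue 6 @(1, -3)

Answer: 1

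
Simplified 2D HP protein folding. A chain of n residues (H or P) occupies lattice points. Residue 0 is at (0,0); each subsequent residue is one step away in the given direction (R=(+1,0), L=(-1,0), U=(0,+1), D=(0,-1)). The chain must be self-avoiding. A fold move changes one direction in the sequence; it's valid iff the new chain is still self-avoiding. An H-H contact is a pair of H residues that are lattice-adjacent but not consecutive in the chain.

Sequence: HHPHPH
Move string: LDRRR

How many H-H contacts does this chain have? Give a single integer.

Answer: 1

Derivation:
Positions: [(0, 0), (-1, 0), (-1, -1), (0, -1), (1, -1), (2, -1)]
H-H contact: residue 0 @(0,0) - residue 3 @(0, -1)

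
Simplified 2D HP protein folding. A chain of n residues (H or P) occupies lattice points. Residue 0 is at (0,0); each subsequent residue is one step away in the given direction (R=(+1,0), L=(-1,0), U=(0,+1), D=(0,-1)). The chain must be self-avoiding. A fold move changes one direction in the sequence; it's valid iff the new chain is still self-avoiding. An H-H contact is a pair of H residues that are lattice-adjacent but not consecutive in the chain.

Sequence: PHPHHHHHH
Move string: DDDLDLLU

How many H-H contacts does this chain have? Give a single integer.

Answer: 0

Derivation:
Positions: [(0, 0), (0, -1), (0, -2), (0, -3), (-1, -3), (-1, -4), (-2, -4), (-3, -4), (-3, -3)]
No H-H contacts found.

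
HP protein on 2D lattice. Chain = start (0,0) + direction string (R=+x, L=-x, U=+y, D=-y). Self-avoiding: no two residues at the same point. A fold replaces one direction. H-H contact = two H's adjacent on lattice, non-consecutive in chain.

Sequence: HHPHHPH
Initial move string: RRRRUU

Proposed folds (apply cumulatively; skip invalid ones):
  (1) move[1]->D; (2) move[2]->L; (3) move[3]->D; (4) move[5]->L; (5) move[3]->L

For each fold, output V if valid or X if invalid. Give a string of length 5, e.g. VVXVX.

Initial: RRRRUU -> [(0, 0), (1, 0), (2, 0), (3, 0), (4, 0), (4, 1), (4, 2)]
Fold 1: move[1]->D => RDRRUU VALID
Fold 2: move[2]->L => RDLRUU INVALID (collision), skipped
Fold 3: move[3]->D => RDRDUU INVALID (collision), skipped
Fold 4: move[5]->L => RDRRUL VALID
Fold 5: move[3]->L => RDRLUL INVALID (collision), skipped

Answer: VXXVX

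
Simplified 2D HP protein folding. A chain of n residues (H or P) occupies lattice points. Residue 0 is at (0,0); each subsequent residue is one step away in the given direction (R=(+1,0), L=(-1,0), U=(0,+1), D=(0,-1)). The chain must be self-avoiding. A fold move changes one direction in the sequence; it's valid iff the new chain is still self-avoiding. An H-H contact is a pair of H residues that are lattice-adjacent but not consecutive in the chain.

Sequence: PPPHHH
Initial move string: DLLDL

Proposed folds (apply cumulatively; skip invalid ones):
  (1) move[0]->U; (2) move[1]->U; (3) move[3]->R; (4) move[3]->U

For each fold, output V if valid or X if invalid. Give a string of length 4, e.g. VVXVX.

Answer: VVXV

Derivation:
Initial: DLLDL -> [(0, 0), (0, -1), (-1, -1), (-2, -1), (-2, -2), (-3, -2)]
Fold 1: move[0]->U => ULLDL VALID
Fold 2: move[1]->U => UULDL VALID
Fold 3: move[3]->R => UULRL INVALID (collision), skipped
Fold 4: move[3]->U => UULUL VALID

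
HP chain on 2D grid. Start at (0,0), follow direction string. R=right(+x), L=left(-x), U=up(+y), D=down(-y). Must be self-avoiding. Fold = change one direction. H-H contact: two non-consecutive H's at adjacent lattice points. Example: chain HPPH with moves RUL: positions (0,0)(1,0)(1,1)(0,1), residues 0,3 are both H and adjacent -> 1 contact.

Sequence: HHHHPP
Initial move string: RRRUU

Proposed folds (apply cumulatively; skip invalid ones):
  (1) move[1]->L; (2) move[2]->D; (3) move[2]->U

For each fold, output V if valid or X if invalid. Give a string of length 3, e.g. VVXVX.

Initial: RRRUU -> [(0, 0), (1, 0), (2, 0), (3, 0), (3, 1), (3, 2)]
Fold 1: move[1]->L => RLRUU INVALID (collision), skipped
Fold 2: move[2]->D => RRDUU INVALID (collision), skipped
Fold 3: move[2]->U => RRUUU VALID

Answer: XXV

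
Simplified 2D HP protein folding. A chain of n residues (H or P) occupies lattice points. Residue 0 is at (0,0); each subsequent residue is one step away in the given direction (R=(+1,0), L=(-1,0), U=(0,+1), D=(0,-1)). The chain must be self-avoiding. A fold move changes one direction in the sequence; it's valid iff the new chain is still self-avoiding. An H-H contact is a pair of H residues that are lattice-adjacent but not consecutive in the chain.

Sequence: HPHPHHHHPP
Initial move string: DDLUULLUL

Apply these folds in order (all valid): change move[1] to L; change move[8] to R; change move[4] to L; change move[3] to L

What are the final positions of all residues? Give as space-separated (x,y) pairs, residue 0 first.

Answer: (0,0) (0,-1) (-1,-1) (-2,-1) (-3,-1) (-4,-1) (-5,-1) (-6,-1) (-6,0) (-5,0)

Derivation:
Initial moves: DDLUULLUL
Fold: move[1]->L => DLLUULLUL (positions: [(0, 0), (0, -1), (-1, -1), (-2, -1), (-2, 0), (-2, 1), (-3, 1), (-4, 1), (-4, 2), (-5, 2)])
Fold: move[8]->R => DLLUULLUR (positions: [(0, 0), (0, -1), (-1, -1), (-2, -1), (-2, 0), (-2, 1), (-3, 1), (-4, 1), (-4, 2), (-3, 2)])
Fold: move[4]->L => DLLULLLUR (positions: [(0, 0), (0, -1), (-1, -1), (-2, -1), (-2, 0), (-3, 0), (-4, 0), (-5, 0), (-5, 1), (-4, 1)])
Fold: move[3]->L => DLLLLLLUR (positions: [(0, 0), (0, -1), (-1, -1), (-2, -1), (-3, -1), (-4, -1), (-5, -1), (-6, -1), (-6, 0), (-5, 0)])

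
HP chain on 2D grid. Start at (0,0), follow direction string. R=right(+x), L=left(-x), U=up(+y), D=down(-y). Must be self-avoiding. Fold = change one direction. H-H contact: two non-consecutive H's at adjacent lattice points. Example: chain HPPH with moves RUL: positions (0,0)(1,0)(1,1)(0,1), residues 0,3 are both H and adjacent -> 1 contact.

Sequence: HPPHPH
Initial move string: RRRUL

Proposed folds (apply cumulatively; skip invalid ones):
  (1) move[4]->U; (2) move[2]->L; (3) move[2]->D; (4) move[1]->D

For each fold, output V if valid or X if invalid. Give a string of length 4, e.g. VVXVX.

Answer: VXXV

Derivation:
Initial: RRRUL -> [(0, 0), (1, 0), (2, 0), (3, 0), (3, 1), (2, 1)]
Fold 1: move[4]->U => RRRUU VALID
Fold 2: move[2]->L => RRLUU INVALID (collision), skipped
Fold 3: move[2]->D => RRDUU INVALID (collision), skipped
Fold 4: move[1]->D => RDRUU VALID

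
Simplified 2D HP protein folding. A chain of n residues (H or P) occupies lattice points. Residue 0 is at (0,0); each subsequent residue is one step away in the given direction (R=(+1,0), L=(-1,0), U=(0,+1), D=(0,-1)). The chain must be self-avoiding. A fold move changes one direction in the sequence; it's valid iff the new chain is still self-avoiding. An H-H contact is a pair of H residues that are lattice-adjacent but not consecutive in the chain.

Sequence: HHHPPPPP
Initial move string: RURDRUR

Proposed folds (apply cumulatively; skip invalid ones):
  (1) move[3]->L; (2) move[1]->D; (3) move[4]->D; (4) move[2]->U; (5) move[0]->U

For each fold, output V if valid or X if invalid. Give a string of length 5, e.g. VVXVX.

Answer: XVXXX

Derivation:
Initial: RURDRUR -> [(0, 0), (1, 0), (1, 1), (2, 1), (2, 0), (3, 0), (3, 1), (4, 1)]
Fold 1: move[3]->L => RURLRUR INVALID (collision), skipped
Fold 2: move[1]->D => RDRDRUR VALID
Fold 3: move[4]->D => RDRDDUR INVALID (collision), skipped
Fold 4: move[2]->U => RDUDRUR INVALID (collision), skipped
Fold 5: move[0]->U => UDRDRUR INVALID (collision), skipped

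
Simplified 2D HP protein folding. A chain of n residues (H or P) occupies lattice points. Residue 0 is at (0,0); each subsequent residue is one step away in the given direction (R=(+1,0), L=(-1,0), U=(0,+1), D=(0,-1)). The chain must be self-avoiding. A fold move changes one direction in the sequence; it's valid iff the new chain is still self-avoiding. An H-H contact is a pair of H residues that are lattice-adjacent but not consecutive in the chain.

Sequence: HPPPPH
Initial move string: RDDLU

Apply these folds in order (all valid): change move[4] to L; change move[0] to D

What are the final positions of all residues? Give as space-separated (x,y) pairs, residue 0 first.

Initial moves: RDDLU
Fold: move[4]->L => RDDLL (positions: [(0, 0), (1, 0), (1, -1), (1, -2), (0, -2), (-1, -2)])
Fold: move[0]->D => DDDLL (positions: [(0, 0), (0, -1), (0, -2), (0, -3), (-1, -3), (-2, -3)])

Answer: (0,0) (0,-1) (0,-2) (0,-3) (-1,-3) (-2,-3)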